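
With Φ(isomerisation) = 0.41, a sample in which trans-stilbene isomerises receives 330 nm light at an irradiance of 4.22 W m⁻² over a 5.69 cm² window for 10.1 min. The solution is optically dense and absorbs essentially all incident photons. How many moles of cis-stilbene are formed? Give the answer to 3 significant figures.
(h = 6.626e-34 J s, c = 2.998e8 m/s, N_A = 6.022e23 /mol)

Photon energy at 330 nm: hc/λ = (6.626e-34)(2.998e8)/(330e-9) = 6.020e-19 J.
Energy delivered: (4.22 W m⁻²)(5.69e-4 m²)(606 s) = 1.455 J.
Photons incident: 1.455 / 6.020e-19 = 2.417e18, i.e. 2.417e18/6.022e23 = 4.014e-6 mol.
Product: Φ × n_abs = 0.41 × 4.014e-6 = 1.646e-6 mol.

1.65e-6 mol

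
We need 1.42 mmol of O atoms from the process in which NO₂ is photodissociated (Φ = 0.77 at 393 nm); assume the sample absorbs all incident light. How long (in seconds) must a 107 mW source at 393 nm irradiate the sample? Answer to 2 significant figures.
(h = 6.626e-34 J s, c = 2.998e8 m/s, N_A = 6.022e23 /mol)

t ≈ 5200 s

Product: 1.42 mmol = 0.00142 mol.
Photons that must be absorbed: 0.00142 / 0.77 = 0.001844 mol.
Photon energy: hc/λ = 5.055e-19 J; per mole, 3.044e5 J mol⁻¹.
Energy required: 0.001844 × 3.044e5 = 561.3 J.
Time: 561.3 J / 0.107 W = 5200 s.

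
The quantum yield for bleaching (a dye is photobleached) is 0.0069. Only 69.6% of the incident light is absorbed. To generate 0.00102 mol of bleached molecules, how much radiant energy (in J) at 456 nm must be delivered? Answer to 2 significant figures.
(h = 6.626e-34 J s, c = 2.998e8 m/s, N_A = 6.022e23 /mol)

5.6e4 J

Photons that must be absorbed: 0.00102 / 0.0069 = 0.1478 mol.
Incident photons needed: 0.1478 / 0.696 = 0.2124 mol.
Photon energy: hc/λ = 4.356e-19 J; per mole, 2.623e5 J mol⁻¹.
Energy required: 0.2124 × 2.623e5 = 5.6e4 J.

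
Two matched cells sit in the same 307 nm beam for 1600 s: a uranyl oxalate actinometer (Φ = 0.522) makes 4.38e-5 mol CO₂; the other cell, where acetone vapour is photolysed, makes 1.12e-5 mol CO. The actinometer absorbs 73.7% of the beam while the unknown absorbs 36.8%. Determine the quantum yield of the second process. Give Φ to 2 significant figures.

Φ = 0.27

Photons absorbed by the actinometer: 4.38e-5 / 0.522 = 8.391e-5 mol.
Incident flux: 8.391e-5 / 0.737 = 1.139e-4 einstein.
Absorbed by unknown: 0.368 × 1.139e-4 = 4.192e-5 mol.
Φ(unknown) = 1.12e-5 / 4.192e-5 = 0.27.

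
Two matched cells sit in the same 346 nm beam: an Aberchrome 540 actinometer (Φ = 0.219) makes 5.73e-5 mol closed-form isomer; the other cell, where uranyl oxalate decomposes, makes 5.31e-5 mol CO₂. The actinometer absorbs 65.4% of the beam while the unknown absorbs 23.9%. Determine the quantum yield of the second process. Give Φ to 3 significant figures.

Φ = 0.555

Photons absorbed by the actinometer: 5.73e-5 / 0.219 = 2.616e-4 mol.
Incident flux: 2.616e-4 / 0.654 = 4.000e-4 einstein.
Absorbed by unknown: 0.239 × 4.000e-4 = 9.560e-5 mol.
Φ(unknown) = 5.31e-5 / 9.560e-5 = 0.555.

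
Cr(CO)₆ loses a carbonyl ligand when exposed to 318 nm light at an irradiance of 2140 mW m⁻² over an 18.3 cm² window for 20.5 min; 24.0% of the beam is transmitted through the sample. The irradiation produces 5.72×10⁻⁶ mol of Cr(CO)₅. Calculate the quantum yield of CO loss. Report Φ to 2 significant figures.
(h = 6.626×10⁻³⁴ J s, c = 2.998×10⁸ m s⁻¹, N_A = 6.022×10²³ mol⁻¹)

Φ = 0.59

Photon energy at 318 nm: hc/λ = (6.626×10⁻³⁴)(2.998×10⁸)/(318×10⁻⁹) = 6.247×10⁻¹⁹ J.
Energy delivered: (2140 mW m⁻²)(18.3×10⁻⁴ m²)(1230 s) = 4.817 J.
Photons incident: 4.817 / 6.247×10⁻¹⁹ = 7.711×10¹⁸, i.e. 7.711×10¹⁸/6.022×10²³ = 1.280×10⁻⁵ mol.
Fraction absorbed: 1 − 24.0/100 = 0.7600.
Photons absorbed: 0.7600 × 1.280×10⁻⁵ = 9.728×10⁻⁶ mol.
Φ = 5.72×10⁻⁶ mol / 9.728×10⁻⁶ mol photons = 0.59.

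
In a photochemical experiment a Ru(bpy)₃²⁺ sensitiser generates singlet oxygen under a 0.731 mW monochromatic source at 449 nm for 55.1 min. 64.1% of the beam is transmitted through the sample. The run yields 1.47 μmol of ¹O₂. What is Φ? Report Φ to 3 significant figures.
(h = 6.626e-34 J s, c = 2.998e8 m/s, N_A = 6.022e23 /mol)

Φ = 0.451

Product: 1.47 μmol = 1.47e-6 mol.
Photon energy at 449 nm: hc/λ = (6.626e-34)(2.998e8)/(449e-9) = 4.424e-19 J.
Energy delivered: (0.731 mW)(3306 s) = 2.417 J.
Photons incident: 2.417 / 4.424e-19 = 5.463e18, i.e. 5.463e18/6.022e23 = 9.072e-6 mol.
Fraction absorbed: 1 − 64.1/100 = 0.3590.
Photons absorbed: 0.3590 × 9.072e-6 = 3.257e-6 mol.
Φ = 1.47e-6 mol / 3.257e-6 mol photons = 0.451.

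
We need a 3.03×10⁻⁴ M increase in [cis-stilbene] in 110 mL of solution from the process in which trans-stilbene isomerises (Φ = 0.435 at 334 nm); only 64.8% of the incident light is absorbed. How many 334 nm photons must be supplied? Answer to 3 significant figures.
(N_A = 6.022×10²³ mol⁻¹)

Product: (3.03×10⁻⁴ M)(0.11 L) = 3.333×10⁻⁵ mol.
Photons that must be absorbed: 3.333×10⁻⁵ / 0.435 = 7.662×10⁻⁵ mol.
Incident photons needed: 7.662×10⁻⁵ / 0.648 = 1.182×10⁻⁴ mol.
Photon count: 1.182×10⁻⁴ × 6.022×10²³ = 7.12×10¹⁹.

7.12×10¹⁹ photons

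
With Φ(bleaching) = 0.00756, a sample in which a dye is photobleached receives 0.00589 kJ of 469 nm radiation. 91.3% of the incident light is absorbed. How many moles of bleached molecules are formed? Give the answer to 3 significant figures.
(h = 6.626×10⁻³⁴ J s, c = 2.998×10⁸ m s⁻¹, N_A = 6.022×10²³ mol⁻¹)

Photon energy at 469 nm: hc/λ = (6.626×10⁻³⁴)(2.998×10⁸)/(469×10⁻⁹) = 4.236×10⁻¹⁹ J.
Incident energy: 0.00589 kJ = 5.89 J.
Photons incident: 5.89 / 4.236×10⁻¹⁹ = 1.390×10¹⁹, i.e. 1.390×10¹⁹/6.022×10²³ = 2.308×10⁻⁵ mol.
Photons absorbed: 0.913 × 2.308×10⁻⁵ = 2.107×10⁻⁵ mol.
Product: Φ × n_abs = 0.00756 × 2.107×10⁻⁵ = 1.593×10⁻⁷ mol.

1.59×10⁻⁷ mol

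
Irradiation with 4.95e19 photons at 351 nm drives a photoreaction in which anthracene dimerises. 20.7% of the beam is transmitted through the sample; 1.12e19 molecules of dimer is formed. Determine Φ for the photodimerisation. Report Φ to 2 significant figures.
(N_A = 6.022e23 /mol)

Φ = 0.29

Product: 1.12e19 / 6.022e23 = 1.860e-5 mol.
Moles of photons: 4.95e19 / 6.022e23 = 8.220e-5 mol.
Fraction absorbed: 1 − 20.7/100 = 0.7930.
Photons absorbed: 0.7930 × 8.220e-5 = 6.518e-5 mol.
Φ = 1.860e-5 mol / 6.518e-5 mol photons = 0.29.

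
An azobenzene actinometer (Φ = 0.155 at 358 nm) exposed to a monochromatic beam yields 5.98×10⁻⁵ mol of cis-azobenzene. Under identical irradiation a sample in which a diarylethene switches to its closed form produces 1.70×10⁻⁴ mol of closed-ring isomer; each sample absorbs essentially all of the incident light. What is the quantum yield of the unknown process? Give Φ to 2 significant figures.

Φ = 0.44

Photons absorbed by the actinometer: 5.98×10⁻⁵ / 0.155 = 3.858×10⁻⁴ mol.
Φ(unknown) = 1.70×10⁻⁴ / 3.858×10⁻⁴ = 0.44.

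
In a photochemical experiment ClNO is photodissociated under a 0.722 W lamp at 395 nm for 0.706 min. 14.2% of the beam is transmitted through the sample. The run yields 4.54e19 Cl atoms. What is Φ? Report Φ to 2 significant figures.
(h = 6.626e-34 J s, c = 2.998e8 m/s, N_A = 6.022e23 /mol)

Product: 4.54e19 / 6.022e23 = 7.539e-5 mol.
Photon energy at 395 nm: hc/λ = (6.626e-34)(2.998e8)/(395e-9) = 5.029e-19 J.
Energy delivered: (0.722 W)(42.36 s) = 30.58 J.
Photons incident: 30.58 / 5.029e-19 = 6.081e19, i.e. 6.081e19/6.022e23 = 1.010e-4 mol.
Fraction absorbed: 1 − 14.2/100 = 0.8580.
Photons absorbed: 0.8580 × 1.010e-4 = 8.666e-5 mol.
Φ = 7.539e-5 mol / 8.666e-5 mol photons = 0.87.

Φ = 0.87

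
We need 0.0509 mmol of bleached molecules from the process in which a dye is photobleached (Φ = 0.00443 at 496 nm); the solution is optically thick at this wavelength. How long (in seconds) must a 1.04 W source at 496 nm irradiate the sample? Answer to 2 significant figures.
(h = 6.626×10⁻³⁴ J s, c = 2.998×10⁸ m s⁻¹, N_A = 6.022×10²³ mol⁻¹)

Product: 0.0509 mmol = 5.09×10⁻⁵ mol.
Photons that must be absorbed: 5.09×10⁻⁵ / 0.00443 = 0.01149 mol.
Photon energy: hc/λ = 4.005×10⁻¹⁹ J; per mole, 2.412×10⁵ J mol⁻¹.
Energy required: 0.01149 × 2.412×10⁵ = 2771 J.
Time: 2771 J / 1.04 W = 2700 s.

t ≈ 2700 s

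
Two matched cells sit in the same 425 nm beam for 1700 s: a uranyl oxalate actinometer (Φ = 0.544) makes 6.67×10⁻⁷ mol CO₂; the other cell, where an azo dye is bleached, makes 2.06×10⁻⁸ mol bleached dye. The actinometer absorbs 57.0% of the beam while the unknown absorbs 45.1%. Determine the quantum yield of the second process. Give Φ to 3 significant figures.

Photons absorbed by the actinometer: 6.67×10⁻⁷ / 0.544 = 1.226×10⁻⁶ mol.
Incident flux: 1.226×10⁻⁶ / 0.570 = 2.151×10⁻⁶ einstein.
Absorbed by unknown: 0.451 × 2.151×10⁻⁶ = 9.701×10⁻⁷ mol.
Φ(unknown) = 2.06×10⁻⁸ / 9.701×10⁻⁷ = 0.0212.

Φ = 0.0212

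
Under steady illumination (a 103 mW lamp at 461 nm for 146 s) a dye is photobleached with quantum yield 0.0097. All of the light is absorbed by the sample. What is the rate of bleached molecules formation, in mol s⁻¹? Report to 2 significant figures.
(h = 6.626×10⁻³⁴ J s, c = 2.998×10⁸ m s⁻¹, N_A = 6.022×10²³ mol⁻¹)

3.9×10⁻⁹ mol s⁻¹

Photon energy at 461 nm: hc/λ = (6.626×10⁻³⁴)(2.998×10⁸)/(461×10⁻⁹) = 4.309×10⁻¹⁹ J.
Energy delivered: (103 mW)(146 s) = 15.04 J.
Photons incident: 15.04 / 4.309×10⁻¹⁹ = 3.490×10¹⁹, i.e. 3.490×10¹⁹/6.022×10²³ = 5.795×10⁻⁵ mol.
Product formed: 0.0097 × 5.795×10⁻⁵ = 5.621×10⁻⁷ mol.
Rate: 5.621×10⁻⁷ / 146 s = 3.9×10⁻⁹ mol s⁻¹.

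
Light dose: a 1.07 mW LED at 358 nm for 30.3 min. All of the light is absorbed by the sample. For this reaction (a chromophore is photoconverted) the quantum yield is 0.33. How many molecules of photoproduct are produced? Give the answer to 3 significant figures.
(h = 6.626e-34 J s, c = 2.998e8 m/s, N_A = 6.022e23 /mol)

1.16e18 molecules

Photon energy at 358 nm: hc/λ = (6.626e-34)(2.998e8)/(358e-9) = 5.549e-19 J.
Energy delivered: (1.07 mW)(1818 s) = 1.945 J.
Photons incident: 1.945 / 5.549e-19 = 3.505e18, i.e. 3.505e18/6.022e23 = 5.820e-6 mol.
Product: Φ × n_abs = 0.33 × 5.820e-6 = 1.921e-6 mol.
As a count: 1.921e-6 × 6.022e23 = 1.16e18.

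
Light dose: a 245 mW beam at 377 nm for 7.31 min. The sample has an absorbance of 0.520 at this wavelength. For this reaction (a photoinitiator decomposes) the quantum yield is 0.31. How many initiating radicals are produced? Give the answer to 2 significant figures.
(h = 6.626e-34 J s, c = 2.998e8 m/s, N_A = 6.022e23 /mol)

Photon energy at 377 nm: hc/λ = (6.626e-34)(2.998e8)/(377e-9) = 5.269e-19 J.
Energy delivered: (245 mW)(438.6 s) = 107.5 J.
Photons incident: 107.5 / 5.269e-19 = 2.040e20, i.e. 2.040e20/6.022e23 = 3.388e-4 mol.
Fraction absorbed: 1 − 10^(−0.520) = 0.6980.
Photons absorbed: 0.6980 × 3.388e-4 = 2.365e-4 mol.
Product: Φ × n_abs = 0.31 × 2.365e-4 = 7.332e-5 mol.
As a count: 7.332e-5 × 6.022e23 = 4.4e19.

4.4e19 initiating radicals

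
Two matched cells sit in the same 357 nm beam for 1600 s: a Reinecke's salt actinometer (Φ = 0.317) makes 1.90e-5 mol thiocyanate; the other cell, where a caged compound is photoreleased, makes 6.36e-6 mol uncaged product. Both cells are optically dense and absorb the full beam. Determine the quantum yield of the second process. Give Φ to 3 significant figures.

Photons absorbed by the actinometer: 1.90e-5 / 0.317 = 5.994e-5 mol.
Φ(unknown) = 6.36e-6 / 5.994e-5 = 0.106.

Φ = 0.106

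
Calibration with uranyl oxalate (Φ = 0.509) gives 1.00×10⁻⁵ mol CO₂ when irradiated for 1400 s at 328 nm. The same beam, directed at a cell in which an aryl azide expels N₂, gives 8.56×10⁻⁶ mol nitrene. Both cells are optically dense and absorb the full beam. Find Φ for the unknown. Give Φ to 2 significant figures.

Φ = 0.44

Photons absorbed by the actinometer: 1.00×10⁻⁵ / 0.509 = 1.965×10⁻⁵ mol.
Φ(unknown) = 8.56×10⁻⁶ / 1.965×10⁻⁵ = 0.44.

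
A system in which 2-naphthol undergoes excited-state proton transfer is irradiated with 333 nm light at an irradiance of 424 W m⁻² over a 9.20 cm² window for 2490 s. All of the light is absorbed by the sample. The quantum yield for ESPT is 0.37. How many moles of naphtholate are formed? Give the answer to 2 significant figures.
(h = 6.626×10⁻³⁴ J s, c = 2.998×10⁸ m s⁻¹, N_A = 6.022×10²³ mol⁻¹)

Photon energy at 333 nm: hc/λ = (6.626×10⁻³⁴)(2.998×10⁸)/(333×10⁻⁹) = 5.965×10⁻¹⁹ J.
Energy delivered: (424 W m⁻²)(9.20×10⁻⁴ m²)(2490 s) = 971.3 J.
Photons incident: 971.3 / 5.965×10⁻¹⁹ = 1.628×10²¹, i.e. 1.628×10²¹/6.022×10²³ = 0.002703 mol.
Product: Φ × n_abs = 0.37 × 0.002703 = 0.001000 mol.

0.0010 mol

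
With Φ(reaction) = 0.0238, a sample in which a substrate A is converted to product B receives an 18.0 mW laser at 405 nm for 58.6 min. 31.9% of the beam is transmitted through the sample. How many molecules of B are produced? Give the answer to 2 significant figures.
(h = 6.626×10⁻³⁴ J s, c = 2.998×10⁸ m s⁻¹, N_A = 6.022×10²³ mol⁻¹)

2.1×10¹⁸ molecules

Photon energy at 405 nm: hc/λ = (6.626×10⁻³⁴)(2.998×10⁸)/(405×10⁻⁹) = 4.905×10⁻¹⁹ J.
Energy delivered: (18.0 mW)(3516 s) = 63.29 J.
Photons incident: 63.29 / 4.905×10⁻¹⁹ = 1.290×10²⁰, i.e. 1.290×10²⁰/6.022×10²³ = 2.142×10⁻⁴ mol.
Fraction absorbed: 1 − 31.9/100 = 0.6810.
Photons absorbed: 0.6810 × 2.142×10⁻⁴ = 1.459×10⁻⁴ mol.
Product: Φ × n_abs = 0.0238 × 1.459×10⁻⁴ = 3.472×10⁻⁶ mol.
As a count: 3.472×10⁻⁶ × 6.022×10²³ = 2.1×10¹⁸.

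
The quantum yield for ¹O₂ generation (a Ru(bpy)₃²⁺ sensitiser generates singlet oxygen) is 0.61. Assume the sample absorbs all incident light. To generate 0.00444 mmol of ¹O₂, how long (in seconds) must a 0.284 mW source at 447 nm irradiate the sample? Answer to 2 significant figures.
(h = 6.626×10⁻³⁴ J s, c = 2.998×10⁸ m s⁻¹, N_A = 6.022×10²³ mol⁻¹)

Product: 0.00444 mmol = 4.44×10⁻⁶ mol.
Photons that must be absorbed: 4.44×10⁻⁶ / 0.61 = 7.279×10⁻⁶ mol.
Photon energy: hc/λ = 4.444×10⁻¹⁹ J; per mole, 2.676×10⁵ J mol⁻¹.
Energy required: 7.279×10⁻⁶ × 2.676×10⁵ = 1.948 J.
Time: 1.948 J / 0.000284 W = 6900 s.

t ≈ 6900 s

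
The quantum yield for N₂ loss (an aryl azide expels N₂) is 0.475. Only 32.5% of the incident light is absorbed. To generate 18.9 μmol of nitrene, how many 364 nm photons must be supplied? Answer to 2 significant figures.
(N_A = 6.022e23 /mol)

7.4e19 photons

Product: 18.9 μmol = 1.89e-5 mol.
Photons that must be absorbed: 1.89e-5 / 0.475 = 3.979e-5 mol.
Incident photons needed: 3.979e-5 / 0.325 = 1.224e-4 mol.
Photon count: 1.224e-4 × 6.022e23 = 7.4e19.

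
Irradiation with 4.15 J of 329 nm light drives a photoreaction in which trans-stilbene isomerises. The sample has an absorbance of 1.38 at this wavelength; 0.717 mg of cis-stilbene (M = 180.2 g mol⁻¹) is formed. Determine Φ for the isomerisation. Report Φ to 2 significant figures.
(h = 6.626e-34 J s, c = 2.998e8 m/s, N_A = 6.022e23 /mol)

Φ = 0.36

Product: 0.717 mg / 180.2 g mol⁻¹ = 3.979e-6 mol.
Photon energy at 329 nm: hc/λ = (6.626e-34)(2.998e8)/(329e-9) = 6.038e-19 J.
Photons incident: 4.15 / 6.038e-19 = 6.873e18, i.e. 6.873e18/6.022e23 = 1.141e-5 mol.
Fraction absorbed: 1 − 10^(−1.38) = 0.9583.
Photons absorbed: 0.9583 × 1.141e-5 = 1.093e-5 mol.
Φ = 3.979e-6 mol / 1.093e-5 mol photons = 0.36.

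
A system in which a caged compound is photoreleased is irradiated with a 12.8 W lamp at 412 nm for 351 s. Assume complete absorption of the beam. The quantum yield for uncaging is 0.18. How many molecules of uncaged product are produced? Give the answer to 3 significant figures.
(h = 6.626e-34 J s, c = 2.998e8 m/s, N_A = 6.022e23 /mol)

Photon energy at 412 nm: hc/λ = (6.626e-34)(2.998e8)/(412e-9) = 4.822e-19 J.
Energy delivered: (12.8 W)(351 s) = 4493 J.
Photons incident: 4493 / 4.822e-19 = 9.318e21, i.e. 9.318e21/6.022e23 = 0.01547 mol.
Product: Φ × n_abs = 0.18 × 0.01547 = 0.002785 mol.
As a count: 0.002785 × 6.022e23 = 1.68e21.

1.68e21 molecules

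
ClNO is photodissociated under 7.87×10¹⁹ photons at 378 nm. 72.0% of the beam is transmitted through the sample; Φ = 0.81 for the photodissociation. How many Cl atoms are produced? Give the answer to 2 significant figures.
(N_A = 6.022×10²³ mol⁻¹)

1.8×10¹⁹ atoms

Moles of photons: 7.87×10¹⁹ / 6.022×10²³ = 1.307×10⁻⁴ mol.
Fraction absorbed: 1 − 72.0/100 = 0.2800.
Photons absorbed: 0.2800 × 1.307×10⁻⁴ = 3.660×10⁻⁵ mol.
Product: Φ × n_abs = 0.81 × 3.660×10⁻⁵ = 2.965×10⁻⁵ mol.
As a count: 2.965×10⁻⁵ × 6.022×10²³ = 1.8×10¹⁹.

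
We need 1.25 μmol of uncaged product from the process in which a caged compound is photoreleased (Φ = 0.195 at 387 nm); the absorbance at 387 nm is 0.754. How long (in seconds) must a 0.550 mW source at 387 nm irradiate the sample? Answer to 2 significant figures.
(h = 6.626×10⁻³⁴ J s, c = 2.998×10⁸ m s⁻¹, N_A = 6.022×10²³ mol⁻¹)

Product: 1.25 μmol = 1.25×10⁻⁶ mol.
Photons that must be absorbed: 1.25×10⁻⁶ / 0.195 = 6.410×10⁻⁶ mol.
Fraction absorbed: 1 − 10^(−0.754) = 0.8238.
Incident photons needed: 6.410×10⁻⁶ / 0.8238 = 7.781×10⁻⁶ mol.
Photon energy: hc/λ = 5.133×10⁻¹⁹ J; per mole, 3.091×10⁵ J mol⁻¹.
Energy required: 7.781×10⁻⁶ × 3.091×10⁵ = 2.405 J.
Time: 2.405 J / 0.00055 W = 4400 s.

t ≈ 4400 s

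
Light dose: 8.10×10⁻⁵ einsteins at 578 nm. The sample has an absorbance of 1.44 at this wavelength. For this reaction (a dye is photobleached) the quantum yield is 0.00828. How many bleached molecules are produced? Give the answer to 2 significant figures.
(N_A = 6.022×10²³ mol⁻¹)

Fraction absorbed: 1 − 10^(−1.44) = 0.9637.
Photons absorbed: 0.9637 × 8.10×10⁻⁵ = 7.806×10⁻⁵ mol.
Product: Φ × n_abs = 0.00828 × 7.806×10⁻⁵ = 6.463×10⁻⁷ mol.
As a count: 6.463×10⁻⁷ × 6.022×10²³ = 3.9×10¹⁷.

3.9×10¹⁷ bleached molecules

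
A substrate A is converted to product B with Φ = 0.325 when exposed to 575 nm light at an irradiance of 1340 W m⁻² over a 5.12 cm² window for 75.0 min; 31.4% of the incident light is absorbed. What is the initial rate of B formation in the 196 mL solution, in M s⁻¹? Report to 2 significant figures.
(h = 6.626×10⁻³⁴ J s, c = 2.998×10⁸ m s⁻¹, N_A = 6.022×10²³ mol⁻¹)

Photon energy at 575 nm: hc/λ = (6.626×10⁻³⁴)(2.998×10⁸)/(575×10⁻⁹) = 3.455×10⁻¹⁹ J.
Energy delivered: (1340 W m⁻²)(5.12×10⁻⁴ m²)(4500 s) = 3087 J.
Photons incident: 3087 / 3.455×10⁻¹⁹ = 8.935×10²¹, i.e. 8.935×10²¹/6.022×10²³ = 0.01484 mol.
Photons absorbed: 0.314 × 0.01484 = 0.004660 mol.
Product formed: 0.325 × 0.004660 = 0.001515 mol.
Rate: 0.001515 mol / (4500 s × 0.196 L) = 1.7×10⁻⁶ M s⁻¹.

1.7×10⁻⁶ M s⁻¹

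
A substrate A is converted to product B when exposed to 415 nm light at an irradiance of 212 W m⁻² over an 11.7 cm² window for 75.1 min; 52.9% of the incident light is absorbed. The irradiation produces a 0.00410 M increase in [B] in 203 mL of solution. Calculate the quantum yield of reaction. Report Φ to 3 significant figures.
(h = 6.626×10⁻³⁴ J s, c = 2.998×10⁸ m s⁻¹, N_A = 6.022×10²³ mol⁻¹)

Product: (0.00410 M)(0.203 L) = 8.323×10⁻⁴ mol.
Photon energy at 415 nm: hc/λ = (6.626×10⁻³⁴)(2.998×10⁸)/(415×10⁻⁹) = 4.787×10⁻¹⁹ J.
Energy delivered: (212 W m⁻²)(11.7×10⁻⁴ m²)(4506 s) = 1118 J.
Photons incident: 1118 / 4.787×10⁻¹⁹ = 2.335×10²¹, i.e. 2.335×10²¹/6.022×10²³ = 0.003877 mol.
Photons absorbed: 0.529 × 0.003877 = 0.002051 mol.
Φ = 8.323×10⁻⁴ mol / 0.002051 mol photons = 0.406.

Φ = 0.406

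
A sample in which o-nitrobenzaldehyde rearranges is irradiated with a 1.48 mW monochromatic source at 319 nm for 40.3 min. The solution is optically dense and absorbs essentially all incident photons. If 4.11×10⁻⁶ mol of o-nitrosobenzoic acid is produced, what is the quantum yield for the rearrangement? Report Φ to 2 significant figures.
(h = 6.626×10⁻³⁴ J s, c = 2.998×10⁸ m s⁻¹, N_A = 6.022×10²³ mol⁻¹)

Photon energy at 319 nm: hc/λ = (6.626×10⁻³⁴)(2.998×10⁸)/(319×10⁻⁹) = 6.227×10⁻¹⁹ J.
Energy delivered: (1.48 mW)(2418 s) = 3.579 J.
Photons incident: 3.579 / 6.227×10⁻¹⁹ = 5.748×10¹⁸, i.e. 5.748×10¹⁸/6.022×10²³ = 9.545×10⁻⁶ mol.
Φ = 4.11×10⁻⁶ mol / 9.545×10⁻⁶ mol photons = 0.43.

Φ = 0.43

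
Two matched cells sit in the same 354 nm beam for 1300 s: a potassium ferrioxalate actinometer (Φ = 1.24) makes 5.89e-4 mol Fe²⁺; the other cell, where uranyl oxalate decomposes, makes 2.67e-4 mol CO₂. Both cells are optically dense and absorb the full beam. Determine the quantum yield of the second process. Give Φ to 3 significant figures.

Φ = 0.562

Photons absorbed by the actinometer: 5.89e-4 / 1.24 = 4.750e-4 mol.
Φ(unknown) = 2.67e-4 / 4.750e-4 = 0.562.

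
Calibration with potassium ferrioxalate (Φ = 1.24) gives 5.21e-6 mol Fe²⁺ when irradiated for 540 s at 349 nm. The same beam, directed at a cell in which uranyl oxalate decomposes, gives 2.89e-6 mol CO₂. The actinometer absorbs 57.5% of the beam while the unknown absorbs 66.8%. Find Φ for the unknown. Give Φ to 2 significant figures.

Photons absorbed by the actinometer: 5.21e-6 / 1.24 = 4.202e-6 mol.
Incident flux: 4.202e-6 / 0.575 = 7.308e-6 einstein.
Absorbed by unknown: 0.668 × 7.308e-6 = 4.882e-6 mol.
Φ(unknown) = 2.89e-6 / 4.882e-6 = 0.59.

Φ = 0.59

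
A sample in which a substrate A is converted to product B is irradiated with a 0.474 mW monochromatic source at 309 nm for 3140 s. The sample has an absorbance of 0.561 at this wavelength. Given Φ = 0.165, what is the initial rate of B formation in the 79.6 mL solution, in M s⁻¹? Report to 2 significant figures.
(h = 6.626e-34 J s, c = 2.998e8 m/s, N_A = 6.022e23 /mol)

Photon energy at 309 nm: hc/λ = (6.626e-34)(2.998e8)/(309e-9) = 6.429e-19 J.
Energy delivered: (0.474 mW)(3140 s) = 1.488 J.
Photons incident: 1.488 / 6.429e-19 = 2.315e18, i.e. 2.315e18/6.022e23 = 3.844e-6 mol.
Fraction absorbed: 1 − 10^(−0.561) = 0.7252.
Photons absorbed: 0.7252 × 3.844e-6 = 2.788e-6 mol.
Product formed: 0.165 × 2.788e-6 = 4.600e-7 mol.
Rate: 4.600e-7 mol / (3140 s × 0.0796 L) = 1.8e-9 M s⁻¹.

1.8e-9 M s⁻¹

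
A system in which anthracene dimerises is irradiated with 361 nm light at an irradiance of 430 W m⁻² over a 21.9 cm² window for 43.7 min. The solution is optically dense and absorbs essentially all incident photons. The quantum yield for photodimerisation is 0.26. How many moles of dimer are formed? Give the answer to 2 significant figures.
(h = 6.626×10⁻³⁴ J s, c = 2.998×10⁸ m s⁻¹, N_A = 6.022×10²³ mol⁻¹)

Photon energy at 361 nm: hc/λ = (6.626×10⁻³⁴)(2.998×10⁸)/(361×10⁻⁹) = 5.503×10⁻¹⁹ J.
Energy delivered: (430 W m⁻²)(21.9×10⁻⁴ m²)(2622 s) = 2469 J.
Photons incident: 2469 / 5.503×10⁻¹⁹ = 4.487×10²¹, i.e. 4.487×10²¹/6.022×10²³ = 0.007451 mol.
Product: Φ × n_abs = 0.26 × 0.007451 = 0.001937 mol.

0.0019 mol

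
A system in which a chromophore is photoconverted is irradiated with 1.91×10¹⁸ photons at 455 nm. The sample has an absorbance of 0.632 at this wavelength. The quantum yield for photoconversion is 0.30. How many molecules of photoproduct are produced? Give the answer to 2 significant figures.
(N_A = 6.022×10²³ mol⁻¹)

Moles of photons: 1.91×10¹⁸ / 6.022×10²³ = 3.172×10⁻⁶ mol.
Fraction absorbed: 1 − 10^(−0.632) = 0.7667.
Photons absorbed: 0.7667 × 3.172×10⁻⁶ = 2.432×10⁻⁶ mol.
Product: Φ × n_abs = 0.30 × 2.432×10⁻⁶ = 7.296×10⁻⁷ mol.
As a count: 7.296×10⁻⁷ × 6.022×10²³ = 4.4×10¹⁷.

4.4×10¹⁷ molecules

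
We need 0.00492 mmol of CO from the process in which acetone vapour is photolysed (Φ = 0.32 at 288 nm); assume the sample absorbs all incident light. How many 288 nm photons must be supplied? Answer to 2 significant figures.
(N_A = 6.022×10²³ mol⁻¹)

9.3×10¹⁸ photons

Product: 0.00492 mmol = 4.92×10⁻⁶ mol.
Photons that must be absorbed: 4.92×10⁻⁶ / 0.32 = 1.538×10⁻⁵ mol.
Photon count: 1.538×10⁻⁵ × 6.022×10²³ = 9.3×10¹⁸.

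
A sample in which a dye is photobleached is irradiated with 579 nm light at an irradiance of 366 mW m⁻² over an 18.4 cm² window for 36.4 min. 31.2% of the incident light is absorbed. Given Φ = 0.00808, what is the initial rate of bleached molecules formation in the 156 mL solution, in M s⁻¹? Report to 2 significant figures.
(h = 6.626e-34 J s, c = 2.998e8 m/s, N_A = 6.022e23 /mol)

Photon energy at 579 nm: hc/λ = (6.626e-34)(2.998e8)/(579e-9) = 3.431e-19 J.
Energy delivered: (366 mW m⁻²)(18.4e-4 m²)(2184 s) = 1.471 J.
Photons incident: 1.471 / 3.431e-19 = 4.287e18, i.e. 4.287e18/6.022e23 = 7.119e-6 mol.
Photons absorbed: 0.312 × 7.119e-6 = 2.221e-6 mol.
Product formed: 0.00808 × 2.221e-6 = 1.795e-8 mol.
Rate: 1.795e-8 mol / (2184 s × 0.156 L) = 5.3e-11 M s⁻¹.

5.3e-11 M s⁻¹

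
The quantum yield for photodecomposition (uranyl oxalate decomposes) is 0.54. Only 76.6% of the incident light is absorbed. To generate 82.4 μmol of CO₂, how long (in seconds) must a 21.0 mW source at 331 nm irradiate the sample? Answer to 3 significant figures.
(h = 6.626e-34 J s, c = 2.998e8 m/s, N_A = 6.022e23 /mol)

Product: 82.4 μmol = 8.24e-5 mol.
Photons that must be absorbed: 8.24e-5 / 0.54 = 1.526e-4 mol.
Incident photons needed: 1.526e-4 / 0.766 = 1.992e-4 mol.
Photon energy: hc/λ = 6.001e-19 J; per mole, 3.614e5 J mol⁻¹.
Energy required: 1.992e-4 × 3.614e5 = 71.99 J.
Time: 71.99 J / 0.021 W = 3430 s.

t ≈ 3430 s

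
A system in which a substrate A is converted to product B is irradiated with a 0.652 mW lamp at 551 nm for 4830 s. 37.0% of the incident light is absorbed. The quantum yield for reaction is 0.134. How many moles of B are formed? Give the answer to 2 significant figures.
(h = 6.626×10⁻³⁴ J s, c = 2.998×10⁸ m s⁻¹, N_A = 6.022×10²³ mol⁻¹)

Photon energy at 551 nm: hc/λ = (6.626×10⁻³⁴)(2.998×10⁸)/(551×10⁻⁹) = 3.605×10⁻¹⁹ J.
Energy delivered: (0.652 mW)(4830 s) = 3.149 J.
Photons incident: 3.149 / 3.605×10⁻¹⁹ = 8.735×10¹⁸, i.e. 8.735×10¹⁸/6.022×10²³ = 1.451×10⁻⁵ mol.
Photons absorbed: 0.370 × 1.451×10⁻⁵ = 5.369×10⁻⁶ mol.
Product: Φ × n_abs = 0.134 × 5.369×10⁻⁶ = 7.194×10⁻⁷ mol.

7.2×10⁻⁷ mol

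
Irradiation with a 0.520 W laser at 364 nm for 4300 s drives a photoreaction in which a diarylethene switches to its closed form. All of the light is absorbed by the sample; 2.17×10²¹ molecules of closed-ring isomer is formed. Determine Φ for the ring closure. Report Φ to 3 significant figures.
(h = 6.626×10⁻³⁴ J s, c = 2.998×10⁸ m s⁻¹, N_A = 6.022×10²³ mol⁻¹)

Φ = 0.530

Product: 2.17×10²¹ / 6.022×10²³ = 0.003603 mol.
Photon energy at 364 nm: hc/λ = (6.626×10⁻³⁴)(2.998×10⁸)/(364×10⁻⁹) = 5.457×10⁻¹⁹ J.
Energy delivered: (0.520 W)(4300 s) = 2236 J.
Photons incident: 2236 / 5.457×10⁻¹⁹ = 4.097×10²¹, i.e. 4.097×10²¹/6.022×10²³ = 0.006803 mol.
Φ = 0.003603 mol / 0.006803 mol photons = 0.530.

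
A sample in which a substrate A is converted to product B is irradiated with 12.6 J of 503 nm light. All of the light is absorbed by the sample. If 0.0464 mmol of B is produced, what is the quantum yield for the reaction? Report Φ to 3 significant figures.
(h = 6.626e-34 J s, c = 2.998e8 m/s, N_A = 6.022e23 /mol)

Φ = 0.876

Product: 0.0464 mmol = 4.64e-5 mol.
Photon energy at 503 nm: hc/λ = (6.626e-34)(2.998e8)/(503e-9) = 3.949e-19 J.
Photons incident: 12.6 / 3.949e-19 = 3.191e19, i.e. 3.191e19/6.022e23 = 5.299e-5 mol.
Φ = 4.64e-5 mol / 5.299e-5 mol photons = 0.876.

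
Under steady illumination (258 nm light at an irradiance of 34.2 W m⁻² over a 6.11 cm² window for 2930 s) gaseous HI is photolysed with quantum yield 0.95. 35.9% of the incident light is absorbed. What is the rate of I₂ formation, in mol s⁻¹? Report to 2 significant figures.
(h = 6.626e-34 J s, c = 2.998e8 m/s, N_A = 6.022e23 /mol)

1.5e-8 mol s⁻¹

Photon energy at 258 nm: hc/λ = (6.626e-34)(2.998e8)/(258e-9) = 7.700e-19 J.
Energy delivered: (34.2 W m⁻²)(6.11e-4 m²)(2930 s) = 61.23 J.
Photons incident: 61.23 / 7.700e-19 = 7.952e19, i.e. 7.952e19/6.022e23 = 1.320e-4 mol.
Photons absorbed: 0.359 × 1.320e-4 = 4.739e-5 mol.
Product formed: 0.95 × 4.739e-5 = 4.502e-5 mol.
Rate: 4.502e-5 / 2930 s = 1.5e-8 mol s⁻¹.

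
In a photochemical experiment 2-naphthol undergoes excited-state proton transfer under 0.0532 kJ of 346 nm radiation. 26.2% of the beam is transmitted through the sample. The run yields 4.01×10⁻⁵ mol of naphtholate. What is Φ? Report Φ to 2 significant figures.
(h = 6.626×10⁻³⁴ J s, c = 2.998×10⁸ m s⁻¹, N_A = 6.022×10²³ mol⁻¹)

Photon energy at 346 nm: hc/λ = (6.626×10⁻³⁴)(2.998×10⁸)/(346×10⁻⁹) = 5.741×10⁻¹⁹ J.
Incident energy: 0.0532 kJ = 53.2 J.
Photons incident: 53.2 / 5.741×10⁻¹⁹ = 9.267×10¹⁹, i.e. 9.267×10¹⁹/6.022×10²³ = 1.539×10⁻⁴ mol.
Fraction absorbed: 1 − 26.2/100 = 0.7380.
Photons absorbed: 0.7380 × 1.539×10⁻⁴ = 1.136×10⁻⁴ mol.
Φ = 4.01×10⁻⁵ mol / 1.136×10⁻⁴ mol photons = 0.35.

Φ = 0.35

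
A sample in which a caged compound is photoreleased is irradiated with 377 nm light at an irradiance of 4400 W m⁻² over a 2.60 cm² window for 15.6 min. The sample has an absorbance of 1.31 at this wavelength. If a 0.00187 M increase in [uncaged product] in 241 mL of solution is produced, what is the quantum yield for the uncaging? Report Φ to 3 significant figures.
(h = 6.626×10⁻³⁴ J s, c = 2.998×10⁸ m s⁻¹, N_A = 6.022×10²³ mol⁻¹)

Product: (0.00187 M)(0.241 L) = 4.507×10⁻⁴ mol.
Photon energy at 377 nm: hc/λ = (6.626×10⁻³⁴)(2.998×10⁸)/(377×10⁻⁹) = 5.269×10⁻¹⁹ J.
Energy delivered: (4400 W m⁻²)(2.60×10⁻⁴ m²)(936 s) = 1071 J.
Photons incident: 1071 / 5.269×10⁻¹⁹ = 2.033×10²¹, i.e. 2.033×10²¹/6.022×10²³ = 0.003376 mol.
Fraction absorbed: 1 − 10^(−1.31) = 0.9510.
Photons absorbed: 0.9510 × 0.003376 = 0.003211 mol.
Φ = 4.507×10⁻⁴ mol / 0.003211 mol photons = 0.140.

Φ = 0.140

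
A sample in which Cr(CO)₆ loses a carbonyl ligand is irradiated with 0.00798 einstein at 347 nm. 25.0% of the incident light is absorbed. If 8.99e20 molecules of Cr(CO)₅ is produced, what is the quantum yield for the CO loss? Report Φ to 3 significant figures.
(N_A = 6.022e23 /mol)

Φ = 0.748

Product: 8.99e20 / 6.022e23 = 0.001493 mol.
Photons absorbed: 0.250 × 0.00798 = 0.001995 mol.
Φ = 0.001493 mol / 0.001995 mol photons = 0.748.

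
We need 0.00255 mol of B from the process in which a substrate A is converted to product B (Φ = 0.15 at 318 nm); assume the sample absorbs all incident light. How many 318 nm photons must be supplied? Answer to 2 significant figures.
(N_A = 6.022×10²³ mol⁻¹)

1.0×10²² photons

Photons that must be absorbed: 0.00255 / 0.15 = 0.01700 mol.
Photon count: 0.01700 × 6.022×10²³ = 1.0×10²².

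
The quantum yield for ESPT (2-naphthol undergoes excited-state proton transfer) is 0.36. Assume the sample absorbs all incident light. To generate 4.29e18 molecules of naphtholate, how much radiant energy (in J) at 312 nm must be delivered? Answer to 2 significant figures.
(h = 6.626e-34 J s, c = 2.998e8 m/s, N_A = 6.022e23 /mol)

Product: 4.29e18 / 6.022e23 = 7.124e-6 mol.
Photons that must be absorbed: 7.124e-6 / 0.36 = 1.979e-5 mol.
Photon energy: hc/λ = 6.367e-19 J; per mole, 3.834e5 J mol⁻¹.
Energy required: 1.979e-5 × 3.834e5 = 7.6 J.

7.6 J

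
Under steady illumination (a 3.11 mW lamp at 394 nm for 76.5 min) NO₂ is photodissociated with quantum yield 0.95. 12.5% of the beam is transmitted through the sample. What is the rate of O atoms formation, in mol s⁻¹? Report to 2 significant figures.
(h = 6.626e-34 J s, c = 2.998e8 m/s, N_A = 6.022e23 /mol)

8.5e-9 mol s⁻¹

Photon energy at 394 nm: hc/λ = (6.626e-34)(2.998e8)/(394e-9) = 5.042e-19 J.
Energy delivered: (3.11 mW)(4590 s) = 14.27 J.
Photons incident: 14.27 / 5.042e-19 = 2.830e19, i.e. 2.830e19/6.022e23 = 4.699e-5 mol.
Fraction absorbed: 1 − 12.5/100 = 0.8750.
Photons absorbed: 0.8750 × 4.699e-5 = 4.112e-5 mol.
Product formed: 0.95 × 4.112e-5 = 3.906e-5 mol.
Rate: 3.906e-5 / 4590 s = 8.5e-9 mol s⁻¹.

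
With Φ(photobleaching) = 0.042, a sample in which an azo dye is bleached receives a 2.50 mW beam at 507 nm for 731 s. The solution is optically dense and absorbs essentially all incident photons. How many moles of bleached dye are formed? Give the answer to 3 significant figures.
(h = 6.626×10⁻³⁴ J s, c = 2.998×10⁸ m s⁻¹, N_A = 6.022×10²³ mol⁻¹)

Photon energy at 507 nm: hc/λ = (6.626×10⁻³⁴)(2.998×10⁸)/(507×10⁻⁹) = 3.918×10⁻¹⁹ J.
Energy delivered: (2.50 mW)(731 s) = 1.828 J.
Photons incident: 1.828 / 3.918×10⁻¹⁹ = 4.666×10¹⁸, i.e. 4.666×10¹⁸/6.022×10²³ = 7.748×10⁻⁶ mol.
Product: Φ × n_abs = 0.042 × 7.748×10⁻⁶ = 3.254×10⁻⁷ mol.

3.25×10⁻⁷ mol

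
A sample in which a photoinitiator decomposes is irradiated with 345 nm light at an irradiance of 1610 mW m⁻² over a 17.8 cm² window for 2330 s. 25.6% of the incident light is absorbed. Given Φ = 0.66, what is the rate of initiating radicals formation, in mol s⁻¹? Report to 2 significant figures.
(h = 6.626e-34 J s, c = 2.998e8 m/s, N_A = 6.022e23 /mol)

1.4e-9 mol s⁻¹

Photon energy at 345 nm: hc/λ = (6.626e-34)(2.998e8)/(345e-9) = 5.758e-19 J.
Energy delivered: (1610 mW m⁻²)(17.8e-4 m²)(2330 s) = 6.677 J.
Photons incident: 6.677 / 5.758e-19 = 1.160e19, i.e. 1.160e19/6.022e23 = 1.926e-5 mol.
Photons absorbed: 0.256 × 1.926e-5 = 4.931e-6 mol.
Product formed: 0.66 × 4.931e-6 = 3.254e-6 mol.
Rate: 3.254e-6 / 2330 s = 1.4e-9 mol s⁻¹.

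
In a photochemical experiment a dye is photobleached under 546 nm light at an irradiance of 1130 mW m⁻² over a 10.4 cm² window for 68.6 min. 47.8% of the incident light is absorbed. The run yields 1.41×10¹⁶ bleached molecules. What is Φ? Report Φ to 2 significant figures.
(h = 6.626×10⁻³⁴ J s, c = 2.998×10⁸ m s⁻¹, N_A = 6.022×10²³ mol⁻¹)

Product: 1.41×10¹⁶ / 6.022×10²³ = 2.341×10⁻⁸ mol.
Photon energy at 546 nm: hc/λ = (6.626×10⁻³⁴)(2.998×10⁸)/(546×10⁻⁹) = 3.638×10⁻¹⁹ J.
Energy delivered: (1130 mW m⁻²)(10.4×10⁻⁴ m²)(4116 s) = 4.837 J.
Photons incident: 4.837 / 3.638×10⁻¹⁹ = 1.330×10¹⁹, i.e. 1.330×10¹⁹/6.022×10²³ = 2.209×10⁻⁵ mol.
Photons absorbed: 0.478 × 2.209×10⁻⁵ = 1.056×10⁻⁵ mol.
Φ = 2.341×10⁻⁸ mol / 1.056×10⁻⁵ mol photons = 0.0022.

Φ = 0.0022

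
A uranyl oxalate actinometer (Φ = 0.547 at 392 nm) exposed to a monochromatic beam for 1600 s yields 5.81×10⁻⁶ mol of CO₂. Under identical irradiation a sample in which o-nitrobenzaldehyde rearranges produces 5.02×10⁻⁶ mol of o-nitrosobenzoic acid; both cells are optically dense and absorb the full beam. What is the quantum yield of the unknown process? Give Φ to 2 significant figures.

Φ = 0.47

Photons absorbed by the actinometer: 5.81×10⁻⁶ / 0.547 = 1.062×10⁻⁵ mol.
Φ(unknown) = 5.02×10⁻⁶ / 1.062×10⁻⁵ = 0.47.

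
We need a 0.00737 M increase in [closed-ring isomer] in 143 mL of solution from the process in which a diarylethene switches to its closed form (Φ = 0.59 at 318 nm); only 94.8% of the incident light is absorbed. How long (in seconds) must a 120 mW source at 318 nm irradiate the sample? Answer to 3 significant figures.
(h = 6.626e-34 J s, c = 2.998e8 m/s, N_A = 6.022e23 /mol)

t ≈ 5910 s

Product: (0.00737 M)(0.143 L) = 0.001054 mol.
Photons that must be absorbed: 0.001054 / 0.59 = 0.001786 mol.
Incident photons needed: 0.001786 / 0.948 = 0.001884 mol.
Photon energy: hc/λ = 6.247e-19 J; per mole, 3.762e5 J mol⁻¹.
Energy required: 0.001884 × 3.762e5 = 708.8 J.
Time: 708.8 J / 0.12 W = 5910 s.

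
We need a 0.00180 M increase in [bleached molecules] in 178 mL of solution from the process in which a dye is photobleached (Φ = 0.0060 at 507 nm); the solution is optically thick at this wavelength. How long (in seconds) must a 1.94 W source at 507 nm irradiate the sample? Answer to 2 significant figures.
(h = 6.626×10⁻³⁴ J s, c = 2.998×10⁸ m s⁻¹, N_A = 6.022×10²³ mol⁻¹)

Product: (0.00180 M)(0.178 L) = 3.204×10⁻⁴ mol.
Photons that must be absorbed: 3.204×10⁻⁴ / 0.0060 = 0.05340 mol.
Photon energy: hc/λ = 3.918×10⁻¹⁹ J; per mole, 2.359×10⁵ J mol⁻¹.
Energy required: 0.05340 × 2.359×10⁵ = 1.260×10⁴ J.
Time: 1.260×10⁴ J / 1.94 W = 6500 s.

t ≈ 6500 s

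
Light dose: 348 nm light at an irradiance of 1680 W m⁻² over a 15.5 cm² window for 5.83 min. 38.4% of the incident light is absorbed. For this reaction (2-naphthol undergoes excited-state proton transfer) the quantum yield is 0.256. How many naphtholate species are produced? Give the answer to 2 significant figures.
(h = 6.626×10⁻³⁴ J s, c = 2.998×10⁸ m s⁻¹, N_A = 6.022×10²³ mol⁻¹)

1.6×10²⁰ species

Photon energy at 348 nm: hc/λ = (6.626×10⁻³⁴)(2.998×10⁸)/(348×10⁻⁹) = 5.708×10⁻¹⁹ J.
Energy delivered: (1680 W m⁻²)(15.5×10⁻⁴ m²)(349.8 s) = 910.9 J.
Photons incident: 910.9 / 5.708×10⁻¹⁹ = 1.596×10²¹, i.e. 1.596×10²¹/6.022×10²³ = 0.002650 mol.
Photons absorbed: 0.384 × 0.002650 = 0.001018 mol.
Product: Φ × n_abs = 0.256 × 0.001018 = 2.606×10⁻⁴ mol.
As a count: 2.606×10⁻⁴ × 6.022×10²³ = 1.6×10²⁰.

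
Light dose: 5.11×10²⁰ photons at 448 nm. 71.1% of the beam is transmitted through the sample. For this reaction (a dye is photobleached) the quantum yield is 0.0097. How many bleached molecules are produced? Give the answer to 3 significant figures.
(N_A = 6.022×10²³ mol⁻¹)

Moles of photons: 5.11×10²⁰ / 6.022×10²³ = 8.486×10⁻⁴ mol.
Fraction absorbed: 1 − 71.1/100 = 0.2890.
Photons absorbed: 0.2890 × 8.486×10⁻⁴ = 2.452×10⁻⁴ mol.
Product: Φ × n_abs = 0.0097 × 2.452×10⁻⁴ = 2.378×10⁻⁶ mol.
As a count: 2.378×10⁻⁶ × 6.022×10²³ = 1.43×10¹⁸.

1.43×10¹⁸ bleached molecules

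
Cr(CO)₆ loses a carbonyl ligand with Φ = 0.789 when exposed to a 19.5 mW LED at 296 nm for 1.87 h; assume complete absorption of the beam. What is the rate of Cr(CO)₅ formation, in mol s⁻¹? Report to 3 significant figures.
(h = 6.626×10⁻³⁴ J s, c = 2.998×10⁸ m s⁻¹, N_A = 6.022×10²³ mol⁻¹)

3.81×10⁻⁸ mol s⁻¹

Photon energy at 296 nm: hc/λ = (6.626×10⁻³⁴)(2.998×10⁸)/(296×10⁻⁹) = 6.711×10⁻¹⁹ J.
Energy delivered: (19.5 mW)(6732 s) = 131.3 J.
Photons incident: 131.3 / 6.711×10⁻¹⁹ = 1.956×10²⁰, i.e. 1.956×10²⁰/6.022×10²³ = 3.248×10⁻⁴ mol.
Product formed: 0.789 × 3.248×10⁻⁴ = 2.563×10⁻⁴ mol.
Rate: 2.563×10⁻⁴ / 6732 s = 3.81×10⁻⁸ mol s⁻¹.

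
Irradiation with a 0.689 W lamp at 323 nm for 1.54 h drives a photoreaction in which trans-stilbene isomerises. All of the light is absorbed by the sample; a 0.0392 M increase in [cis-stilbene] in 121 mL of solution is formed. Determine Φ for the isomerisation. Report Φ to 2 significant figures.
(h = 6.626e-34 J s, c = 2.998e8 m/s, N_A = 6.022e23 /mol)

Product: (0.0392 M)(0.121 L) = 0.004743 mol.
Photon energy at 323 nm: hc/λ = (6.626e-34)(2.998e8)/(323e-9) = 6.150e-19 J.
Energy delivered: (0.689 W)(5544 s) = 3820 J.
Photons incident: 3820 / 6.150e-19 = 6.211e21, i.e. 6.211e21/6.022e23 = 0.01031 mol.
Φ = 0.004743 mol / 0.01031 mol photons = 0.46.

Φ = 0.46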